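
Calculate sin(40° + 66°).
sin(40° + 66°) = sin 40° cos 66° + cos 40° sin 66° = 0.9613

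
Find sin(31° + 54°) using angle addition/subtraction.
sin(31° + 54°) = sin 31° cos 54° + cos 31° sin 54° = 0.9962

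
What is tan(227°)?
tan(227°) = 1.072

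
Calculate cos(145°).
cos(145°) = -0.8192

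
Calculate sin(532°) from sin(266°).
sin(532°) = 2 sin 266° cos 266° = 0.1392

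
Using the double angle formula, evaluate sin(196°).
sin(196°) = 2 sin 98° cos 98° = -0.2756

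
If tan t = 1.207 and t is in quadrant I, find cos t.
cos t = 0.638 (using tan²t + 1 = sec²t)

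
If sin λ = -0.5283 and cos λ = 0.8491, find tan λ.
tan λ = sin λ / cos λ = -0.6222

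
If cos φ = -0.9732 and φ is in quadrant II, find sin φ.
sin φ = 0.23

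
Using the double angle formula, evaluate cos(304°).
cos(304°) = cos²152° - sin²152° = 0.5592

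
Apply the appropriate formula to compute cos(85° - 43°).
cos(85° - 43°) = cos 85° cos 43° + sin 85° sin 43° = 0.7431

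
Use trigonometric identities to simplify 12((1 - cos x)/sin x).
12((1 - cos x)/sin x) = 12(tan(x/2)) (using Half angle)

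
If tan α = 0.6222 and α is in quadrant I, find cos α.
cos α = 0.8491 (using tan²α + 1 = sec²α)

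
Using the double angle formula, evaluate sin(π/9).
sin(π/9) = 2 sin π/18 cos π/18 = 0.342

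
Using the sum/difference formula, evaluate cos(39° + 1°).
cos(39° + 1°) = cos 39° cos 1° - sin 39° sin 1° = 0.766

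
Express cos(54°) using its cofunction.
cos(54°) = sin(90° - 54°) = sin(36°)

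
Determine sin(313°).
sin(313°) = -0.7314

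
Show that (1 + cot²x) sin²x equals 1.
LHS = csc²x · sin²x = (1/sin²x) · sin²x = 1 = RHS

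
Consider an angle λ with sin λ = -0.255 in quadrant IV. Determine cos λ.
cos λ = √(1 - sin²λ) = 0.9669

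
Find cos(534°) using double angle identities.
cos(534°) = 2cos²267° - 1 = -0.9945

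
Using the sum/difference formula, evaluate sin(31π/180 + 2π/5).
sin(31π/180 + 2π/5) = sin 31π/180 cos 2π/5 + cos 31π/180 sin 2π/5 = 0.9744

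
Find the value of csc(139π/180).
csc(139π/180) = 1.524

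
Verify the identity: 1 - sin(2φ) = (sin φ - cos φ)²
RHS = sin²φ - 2 sin φ cos φ + cos²φ = (sin²φ + cos²φ) - 2 sin φ cos φ = 1 - sin(2φ) = LHS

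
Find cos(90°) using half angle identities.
cos(90°) = √((1 + cos 180°)/2) = 0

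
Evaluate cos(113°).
cos(113°) = -0.3907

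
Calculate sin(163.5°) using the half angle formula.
sin(163.5°) = √((1 - cos 327°)/2) = 0.284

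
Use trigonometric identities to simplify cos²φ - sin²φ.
cos²φ - sin²φ = cos(2φ) (using Double angle)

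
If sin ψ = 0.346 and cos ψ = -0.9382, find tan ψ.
tan ψ = sin ψ / cos ψ = -0.3688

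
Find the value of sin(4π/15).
sin(4π/15) = 0.7431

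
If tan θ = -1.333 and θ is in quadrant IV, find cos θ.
cos θ = 0.6001 (using tan²θ + 1 = sec²θ)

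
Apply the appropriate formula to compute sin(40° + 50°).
sin(40° + 50°) = sin 40° cos 50° + cos 40° sin 50° = 1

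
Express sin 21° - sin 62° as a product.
sin 21° - sin 62° = 2 cos(41.5°) sin(-20.5°)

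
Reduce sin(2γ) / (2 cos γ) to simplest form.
sin(2γ) / (2 cos γ) = sin γ (using Double angle)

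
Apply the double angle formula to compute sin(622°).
sin(622°) = 2 sin 311° cos 311° = -0.9903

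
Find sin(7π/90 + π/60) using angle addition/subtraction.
sin(7π/90 + π/60) = sin 7π/90 cos π/60 + cos 7π/90 sin π/60 = 0.2924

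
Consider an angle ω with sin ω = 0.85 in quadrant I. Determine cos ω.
cos ω = √(1 - sin²ω) = 0.5268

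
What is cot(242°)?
cot(242°) = 0.5317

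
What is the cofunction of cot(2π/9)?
cot(2π/9) = tan(π/2 - 2π/9) = tan(5π/18)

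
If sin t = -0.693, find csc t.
csc t = 1/sin t = -1.443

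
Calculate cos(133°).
cos(133°) = -0.682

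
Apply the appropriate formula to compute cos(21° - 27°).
cos(21° - 27°) = cos 21° cos 27° + sin 21° sin 27° = 0.9945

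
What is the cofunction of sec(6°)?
sec(6°) = csc(90° - 6°) = csc(84°)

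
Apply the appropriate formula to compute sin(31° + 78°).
sin(31° + 78°) = sin 31° cos 78° + cos 31° sin 78° = 0.9455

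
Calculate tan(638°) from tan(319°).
tan(638°) = 2 tan 319° / (1 - tan²319°) = -7.115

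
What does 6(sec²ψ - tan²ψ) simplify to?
6(sec²ψ - tan²ψ) = 6 (using Pythagorean identity)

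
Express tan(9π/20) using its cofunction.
tan(9π/20) = cot(π/2 - 9π/20) = cot(π/20)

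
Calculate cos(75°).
cos(75°) = (√6-√2)/4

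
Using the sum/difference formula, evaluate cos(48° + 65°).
cos(48° + 65°) = cos 48° cos 65° - sin 48° sin 65° = -0.3907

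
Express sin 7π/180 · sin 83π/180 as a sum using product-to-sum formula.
sin 7π/180 sin 83π/180 = (1/2)[cos(7π/180-83π/180) - cos(7π/180+83π/180)]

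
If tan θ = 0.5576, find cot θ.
cot θ = 1/tan θ = 1.793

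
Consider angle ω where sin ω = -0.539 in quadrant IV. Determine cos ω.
cos ω = √(1 - sin²ω) = 0.8423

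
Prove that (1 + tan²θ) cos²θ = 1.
LHS = sec²θ · cos²θ = (1/cos²θ) · cos²θ = 1 = RHS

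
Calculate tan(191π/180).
tan(191π/180) = 0.1944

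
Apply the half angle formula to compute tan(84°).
tan(84°) = sin 168° / (1 + cos 168°) = 9.514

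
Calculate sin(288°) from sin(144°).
sin(288°) = 2 sin 144° cos 144° = -0.9511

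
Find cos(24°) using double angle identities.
cos(24°) = cos²12° - sin²12° = 0.9135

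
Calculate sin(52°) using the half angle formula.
sin(52°) = √((1 - cos 104°)/2) = 0.788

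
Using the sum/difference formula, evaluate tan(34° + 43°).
tan(34° + 43°) = (tan 34° + tan 43°)/(1 - tan 34° tan 43°) = 4.331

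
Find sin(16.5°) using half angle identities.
sin(16.5°) = √((1 - cos 33°)/2) = 0.284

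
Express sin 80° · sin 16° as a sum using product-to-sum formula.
sin 80° sin 16° = (1/2)[cos(80°-16°) - cos(80°+16°)]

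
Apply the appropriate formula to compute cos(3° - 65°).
cos(3° - 65°) = cos 3° cos 65° + sin 3° sin 65° = 0.4695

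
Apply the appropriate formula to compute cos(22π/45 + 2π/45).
cos(22π/45 + 2π/45) = cos 22π/45 cos 2π/45 - sin 22π/45 sin 2π/45 = -0.1045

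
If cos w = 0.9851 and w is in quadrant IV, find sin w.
sin w = -0.172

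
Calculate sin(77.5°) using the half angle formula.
sin(77.5°) = √((1 - cos 155°)/2) = 0.9763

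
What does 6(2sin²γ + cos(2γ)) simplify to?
6(2sin²γ + cos(2γ)) = 6 (using Double angle)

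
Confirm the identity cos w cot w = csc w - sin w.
RHS = 1/sin w - sin w = (1 - sin²w)/sin w = cos²w/sin w = cos w · (cos w/sin w) = cos w cot w = LHS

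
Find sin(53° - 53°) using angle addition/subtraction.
sin(53° - 53°) = sin 53° cos 53° - cos 53° sin 53° = 0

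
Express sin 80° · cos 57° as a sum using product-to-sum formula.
sin 80° cos 57° = (1/2)[sin(80°+57°) + sin(80°-57°)]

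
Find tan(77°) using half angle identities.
tan(77°) = sin 154° / (1 + cos 154°) = 4.331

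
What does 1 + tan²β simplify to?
1 + tan²β = sec²β (using Pythagorean identity)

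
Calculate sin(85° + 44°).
sin(85° + 44°) = sin 85° cos 44° + cos 85° sin 44° = 0.7771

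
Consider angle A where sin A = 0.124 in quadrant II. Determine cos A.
cos A = ±√(1 - sin²A) = -0.9923 (negative in QII)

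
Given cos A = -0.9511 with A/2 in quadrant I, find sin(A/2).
sin(A/2) = ±√((1 - cos A)/2); positive since A/2 ∈ QI, so sin(A/2) = 0.9877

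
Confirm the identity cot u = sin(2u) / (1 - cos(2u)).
RHS = 2 sin u cos u / (2sin²u) = cos u/sin u = cot u = LHS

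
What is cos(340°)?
cos(340°) = 0.9397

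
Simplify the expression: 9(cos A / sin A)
9(cos A / sin A) = 9(cot A) (using Quotient identity)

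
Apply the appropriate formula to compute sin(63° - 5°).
sin(63° - 5°) = sin 63° cos 5° - cos 63° sin 5° = 0.848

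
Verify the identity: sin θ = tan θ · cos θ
RHS = (sin θ/cos θ) · cos θ = sin θ = LHS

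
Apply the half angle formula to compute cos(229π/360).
cos(229π/360) = -√((1 + cos 229π/180)/2) = -0.4147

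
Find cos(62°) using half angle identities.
cos(62°) = √((1 + cos 124°)/2) = 0.4695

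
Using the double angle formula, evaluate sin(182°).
sin(182°) = 2 sin 91° cos 91° = -0.0349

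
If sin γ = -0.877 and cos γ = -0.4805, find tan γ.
tan γ = sin γ / cos γ = 1.825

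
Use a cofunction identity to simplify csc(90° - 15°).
csc(90° - 15°) = sec(15°)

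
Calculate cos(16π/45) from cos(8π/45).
cos(16π/45) = cos²8π/45 - sin²8π/45 = 0.4384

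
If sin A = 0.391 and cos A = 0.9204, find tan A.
tan A = sin A / cos A = 0.4248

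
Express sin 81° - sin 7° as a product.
sin 81° - sin 7° = 2 cos(44°) sin(37°)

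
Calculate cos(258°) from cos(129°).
cos(258°) = cos²129° - sin²129° = -0.2079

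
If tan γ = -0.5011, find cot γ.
cot γ = 1/tan γ = -1.996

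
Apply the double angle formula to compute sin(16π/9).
sin(16π/9) = 2 sin 8π/9 cos 8π/9 = -0.6428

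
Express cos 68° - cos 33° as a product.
cos 68° - cos 33° = -2 sin(50.5°) sin(17.5°)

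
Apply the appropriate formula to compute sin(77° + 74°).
sin(77° + 74°) = sin 77° cos 74° + cos 77° sin 74° = 0.4848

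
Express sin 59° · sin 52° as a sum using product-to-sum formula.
sin 59° sin 52° = (1/2)[cos(59°-52°) - cos(59°+52°)]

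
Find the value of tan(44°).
tan(44°) = 0.9657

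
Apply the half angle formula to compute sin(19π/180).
sin(19π/180) = √((1 - cos 19π/90)/2) = 0.3256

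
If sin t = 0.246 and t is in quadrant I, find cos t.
cos t = 0.9693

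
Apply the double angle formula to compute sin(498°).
sin(498°) = 2 sin 249° cos 249° = 0.6691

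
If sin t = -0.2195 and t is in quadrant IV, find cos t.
cos t = 0.9756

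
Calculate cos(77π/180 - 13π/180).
cos(77π/180 - 13π/180) = cos 77π/180 cos 13π/180 + sin 77π/180 sin 13π/180 = 0.4384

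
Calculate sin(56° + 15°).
sin(56° + 15°) = sin 56° cos 15° + cos 56° sin 15° = 0.9455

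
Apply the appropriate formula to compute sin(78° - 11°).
sin(78° - 11°) = sin 78° cos 11° - cos 78° sin 11° = 0.9205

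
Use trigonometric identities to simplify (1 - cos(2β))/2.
(1 - cos(2β))/2 = sin²β (using Power reduction)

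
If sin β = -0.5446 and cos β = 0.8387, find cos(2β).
cos(2β) = cos²β - sin²β = 0.4068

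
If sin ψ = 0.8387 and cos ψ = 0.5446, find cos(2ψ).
cos(2ψ) = cos²ψ - sin²ψ = -0.4068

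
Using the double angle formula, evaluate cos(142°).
cos(142°) = cos²71° - sin²71° = -0.788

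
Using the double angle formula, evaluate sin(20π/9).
sin(20π/9) = 2 sin 10π/9 cos 10π/9 = 0.6428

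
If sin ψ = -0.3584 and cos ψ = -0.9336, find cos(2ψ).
cos(2ψ) = cos²ψ - sin²ψ = 0.7432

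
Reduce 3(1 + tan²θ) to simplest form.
3(1 + tan²θ) = 3(sec²θ) (using Pythagorean identity)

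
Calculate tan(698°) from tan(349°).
tan(698°) = 2 tan 349° / (1 - tan²349°) = -0.404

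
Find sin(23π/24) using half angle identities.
sin(23π/24) = √((1 - cos 23π/12)/2) = 0.1305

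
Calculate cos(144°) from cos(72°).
cos(144°) = cos²72° - sin²72° = -0.809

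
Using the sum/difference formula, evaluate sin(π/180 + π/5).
sin(π/180 + π/5) = sin π/180 cos π/5 + cos π/180 sin π/5 = 0.6018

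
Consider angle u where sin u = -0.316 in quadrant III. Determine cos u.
cos u = ±√(1 - sin²u) = -0.9488 (negative in QIII)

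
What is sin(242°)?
sin(242°) = -0.8829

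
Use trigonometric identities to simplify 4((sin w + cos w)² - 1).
4((sin w + cos w)² - 1) = 4(sin(2w)) (using Pythagorean + double angle)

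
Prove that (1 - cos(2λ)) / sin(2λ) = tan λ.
LHS = 2sin²λ / (2 sin λ cos λ) = sin λ/cos λ = tan λ = RHS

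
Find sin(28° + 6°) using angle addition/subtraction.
sin(28° + 6°) = sin 28° cos 6° + cos 28° sin 6° = 0.5592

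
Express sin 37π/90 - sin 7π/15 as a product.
sin 37π/90 - sin 7π/15 = 2 cos(79π/180) sin(-π/36)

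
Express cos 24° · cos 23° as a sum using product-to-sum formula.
cos 24° cos 23° = (1/2)[cos(24°-23°) + cos(24°+23°)]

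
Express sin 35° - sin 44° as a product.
sin 35° - sin 44° = 2 cos(39.5°) sin(-4.5°)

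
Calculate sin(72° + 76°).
sin(72° + 76°) = sin 72° cos 76° + cos 72° sin 76° = 0.5299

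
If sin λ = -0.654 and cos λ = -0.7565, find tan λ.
tan λ = sin λ / cos λ = 0.8645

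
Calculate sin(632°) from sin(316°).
sin(632°) = 2 sin 316° cos 316° = -0.9994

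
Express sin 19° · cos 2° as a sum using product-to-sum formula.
sin 19° cos 2° = (1/2)[sin(19°+2°) + sin(19°-2°)]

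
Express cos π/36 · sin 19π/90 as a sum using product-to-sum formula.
cos π/36 sin 19π/90 = (1/2)[sin(π/36+19π/90) - sin(π/36-19π/90)]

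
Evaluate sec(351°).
sec(351°) = 1.012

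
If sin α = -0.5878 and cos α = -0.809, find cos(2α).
cos(2α) = cos²α - sin²α = 0.309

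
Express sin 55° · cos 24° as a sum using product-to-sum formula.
sin 55° cos 24° = (1/2)[sin(55°+24°) + sin(55°-24°)]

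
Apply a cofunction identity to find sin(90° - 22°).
sin(90° - 22°) = cos(22°) = 0.9272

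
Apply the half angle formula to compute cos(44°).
cos(44°) = √((1 + cos 88°)/2) = 0.7193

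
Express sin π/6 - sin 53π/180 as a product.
sin π/6 - sin 53π/180 = 2 cos(83π/360) sin(-23π/360)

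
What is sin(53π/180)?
sin(53π/180) = 0.7986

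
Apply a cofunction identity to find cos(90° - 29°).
cos(90° - 29°) = sin(29°) = 0.4848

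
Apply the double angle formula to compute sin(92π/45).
sin(92π/45) = 2 sin 46π/45 cos 46π/45 = 0.1392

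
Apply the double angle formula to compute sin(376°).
sin(376°) = 2 sin 188° cos 188° = 0.2756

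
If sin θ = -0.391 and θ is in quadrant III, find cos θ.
cos θ = -0.9204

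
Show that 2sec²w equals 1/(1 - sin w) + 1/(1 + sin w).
RHS = [(1 + sin w) + (1 - sin w)] / [(1 - sin w)(1 + sin w)] = 2/(1 - sin²w) = 2/cos²w = 2sec²w = LHS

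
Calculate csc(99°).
csc(99°) = 1.012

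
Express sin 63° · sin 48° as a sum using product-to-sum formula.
sin 63° sin 48° = (1/2)[cos(63°-48°) - cos(63°+48°)]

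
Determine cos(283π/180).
cos(283π/180) = 0.225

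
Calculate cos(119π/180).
cos(119π/180) = -0.4848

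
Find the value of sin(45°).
sin(45°) = √2/2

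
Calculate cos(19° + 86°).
cos(19° + 86°) = cos 19° cos 86° - sin 19° sin 86° = -(√6-√2)/4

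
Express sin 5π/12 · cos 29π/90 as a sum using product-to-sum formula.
sin 5π/12 cos 29π/90 = (1/2)[sin(5π/12+29π/90) + sin(5π/12-29π/90)]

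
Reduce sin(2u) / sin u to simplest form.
sin(2u) / sin u = 2 cos u (using Double angle)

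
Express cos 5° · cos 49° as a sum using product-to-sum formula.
cos 5° cos 49° = (1/2)[cos(5°-49°) + cos(5°+49°)]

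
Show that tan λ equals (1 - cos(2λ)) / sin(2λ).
RHS = 2sin²λ / (2 sin λ cos λ) = sin λ/cos λ = tan λ = LHS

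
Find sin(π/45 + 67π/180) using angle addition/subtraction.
sin(π/45 + 67π/180) = sin π/45 cos 67π/180 + cos π/45 sin 67π/180 = 0.9455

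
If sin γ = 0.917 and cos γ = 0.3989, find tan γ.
tan γ = sin γ / cos γ = 2.299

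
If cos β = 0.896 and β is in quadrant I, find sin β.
sin β = 0.4441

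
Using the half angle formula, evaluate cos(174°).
cos(174°) = -√((1 + cos 348°)/2) = -0.9945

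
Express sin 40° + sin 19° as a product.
sin 40° + sin 19° = 2 sin(29.5°) cos(10.5°)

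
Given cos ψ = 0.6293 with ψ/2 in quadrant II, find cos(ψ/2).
cos(ψ/2) = ±√((1 + cos ψ)/2); negative since ψ/2 ∈ QII, so cos(ψ/2) = -0.9026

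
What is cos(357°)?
cos(357°) = 0.9986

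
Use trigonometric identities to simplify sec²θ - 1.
sec²θ - 1 = tan²θ (using Pythagorean identity)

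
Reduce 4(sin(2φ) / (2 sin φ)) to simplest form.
4(sin(2φ) / (2 sin φ)) = 4(cos φ) (using Double angle)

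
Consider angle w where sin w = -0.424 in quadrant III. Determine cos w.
cos w = ±√(1 - sin²w) = -0.9057 (negative in QIII)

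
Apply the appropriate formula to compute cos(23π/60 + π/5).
cos(23π/60 + π/5) = cos 23π/60 cos π/5 - sin 23π/60 sin π/5 = -(√6-√2)/4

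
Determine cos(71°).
cos(71°) = 0.3256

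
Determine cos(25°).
cos(25°) = 0.9063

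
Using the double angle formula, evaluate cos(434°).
cos(434°) = cos²217° - sin²217° = 0.2756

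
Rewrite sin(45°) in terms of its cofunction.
sin(45°) = cos(90° - 45°) = cos(45°)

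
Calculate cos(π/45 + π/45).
cos(π/45 + π/45) = cos π/45 cos π/45 - sin π/45 sin π/45 = 0.9903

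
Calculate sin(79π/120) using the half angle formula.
sin(79π/120) = √((1 - cos 79π/60)/2) = 0.8788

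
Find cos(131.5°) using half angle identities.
cos(131.5°) = -√((1 + cos 263°)/2) = -0.6626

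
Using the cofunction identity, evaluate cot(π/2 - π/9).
cot(π/2 - π/9) = tan(π/9) = 0.364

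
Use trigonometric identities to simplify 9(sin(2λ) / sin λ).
9(sin(2λ) / sin λ) = 9(2 cos λ) (using Double angle)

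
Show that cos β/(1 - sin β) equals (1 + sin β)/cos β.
RHS = (1 + sin β)(1 - sin β) / (cos β(1 - sin β)) = (1 - sin²β) / (cos β(1 - sin β)) = cos²β / (cos β(1 - sin β)) = cos β/(1 - sin β) = LHS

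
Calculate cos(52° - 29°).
cos(52° - 29°) = cos 52° cos 29° + sin 52° sin 29° = 0.9205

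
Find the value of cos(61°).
cos(61°) = 0.4848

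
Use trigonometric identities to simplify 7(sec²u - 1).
7(sec²u - 1) = 7(tan²u) (using Pythagorean identity)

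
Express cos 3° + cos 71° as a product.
cos 3° + cos 71° = 2 cos(37°) cos(-34°)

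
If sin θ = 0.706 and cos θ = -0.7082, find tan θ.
tan θ = sin θ / cos θ = -0.9969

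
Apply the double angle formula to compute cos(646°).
cos(646°) = cos²323° - sin²323° = 0.2756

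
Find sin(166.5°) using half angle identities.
sin(166.5°) = √((1 - cos 333°)/2) = 0.2334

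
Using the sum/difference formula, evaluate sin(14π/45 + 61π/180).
sin(14π/45 + 61π/180) = sin 14π/45 cos 61π/180 + cos 14π/45 sin 61π/180 = 0.891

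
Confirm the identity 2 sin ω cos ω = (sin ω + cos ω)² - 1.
RHS = sin²ω + 2 sin ω cos ω + cos²ω - 1 = (sin²ω + cos²ω) + 2 sin ω cos ω - 1 = 1 + 2 sin ω cos ω - 1 = 2 sin ω cos ω = LHS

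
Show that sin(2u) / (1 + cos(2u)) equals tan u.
LHS = 2 sin u cos u / (2cos²u) = sin u/cos u = tan u = RHS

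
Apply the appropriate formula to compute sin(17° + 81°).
sin(17° + 81°) = sin 17° cos 81° + cos 17° sin 81° = 0.9903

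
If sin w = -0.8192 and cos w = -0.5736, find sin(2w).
sin(2w) = 2 sin w cos w = 0.9398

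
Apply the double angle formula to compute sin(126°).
sin(126°) = 2 sin 63° cos 63° = 0.809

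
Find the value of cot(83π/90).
cot(83π/90) = -4.011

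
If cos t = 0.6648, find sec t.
sec t = 1/cos t = 1.504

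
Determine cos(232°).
cos(232°) = -0.6157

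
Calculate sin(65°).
sin(65°) = 0.9063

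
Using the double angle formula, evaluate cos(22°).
cos(22°) = 2cos²11° - 1 = 0.9272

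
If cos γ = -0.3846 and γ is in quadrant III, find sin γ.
sin γ = -0.9231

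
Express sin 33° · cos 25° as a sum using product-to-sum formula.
sin 33° cos 25° = (1/2)[sin(33°+25°) + sin(33°-25°)]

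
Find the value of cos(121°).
cos(121°) = -0.515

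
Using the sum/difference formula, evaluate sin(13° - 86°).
sin(13° - 86°) = sin 13° cos 86° - cos 13° sin 86° = -0.9563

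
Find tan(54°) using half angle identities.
tan(54°) = sin 108° / (1 + cos 108°) = 1.376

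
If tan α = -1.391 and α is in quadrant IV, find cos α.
cos α = 0.5837 (using tan²α + 1 = sec²α)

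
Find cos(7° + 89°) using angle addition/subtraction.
cos(7° + 89°) = cos 7° cos 89° - sin 7° sin 89° = -0.1045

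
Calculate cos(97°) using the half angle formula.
cos(97°) = -√((1 + cos 194°)/2) = -0.1219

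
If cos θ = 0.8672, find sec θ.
sec θ = 1/cos θ = 1.153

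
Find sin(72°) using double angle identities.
sin(72°) = 2 sin 36° cos 36° = 0.9511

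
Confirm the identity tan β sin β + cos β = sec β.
LHS = sin²β/cos β + cos β = (sin²β + cos²β)/cos β = 1/cos β = sec β = RHS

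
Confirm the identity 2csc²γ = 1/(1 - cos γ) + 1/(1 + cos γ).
RHS = [(1 + cos γ) + (1 - cos γ)] / [(1 - cos γ)(1 + cos γ)] = 2/(1 - cos²γ) = 2/sin²γ = 2csc²γ = LHS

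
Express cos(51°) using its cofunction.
cos(51°) = sin(90° - 51°) = sin(39°)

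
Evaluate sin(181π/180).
sin(181π/180) = -0.01745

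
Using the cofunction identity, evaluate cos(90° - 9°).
cos(90° - 9°) = sin(9°) = 0.1564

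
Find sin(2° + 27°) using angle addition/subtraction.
sin(2° + 27°) = sin 2° cos 27° + cos 2° sin 27° = 0.4848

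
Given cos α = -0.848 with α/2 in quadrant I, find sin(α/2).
sin(α/2) = ±√((1 - cos α)/2); positive since α/2 ∈ QI, so sin(α/2) = 0.9612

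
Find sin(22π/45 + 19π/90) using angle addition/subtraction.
sin(22π/45 + 19π/90) = sin 22π/45 cos 19π/90 + cos 22π/45 sin 19π/90 = 0.809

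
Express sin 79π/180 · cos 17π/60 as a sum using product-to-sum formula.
sin 79π/180 cos 17π/60 = (1/2)[sin(79π/180+17π/60) + sin(79π/180-17π/60)]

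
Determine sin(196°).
sin(196°) = -0.2756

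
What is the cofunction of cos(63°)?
cos(63°) = sin(90° - 63°) = sin(27°)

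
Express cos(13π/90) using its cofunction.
cos(13π/90) = sin(π/2 - 13π/90) = sin(16π/45)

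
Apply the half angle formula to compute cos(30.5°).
cos(30.5°) = √((1 + cos 61°)/2) = 0.8616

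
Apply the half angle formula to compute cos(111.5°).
cos(111.5°) = -√((1 + cos 223°)/2) = -0.3665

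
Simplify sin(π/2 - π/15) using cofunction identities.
sin(π/2 - π/15) = cos(π/15)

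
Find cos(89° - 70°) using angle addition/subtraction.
cos(89° - 70°) = cos 89° cos 70° + sin 89° sin 70° = 0.9455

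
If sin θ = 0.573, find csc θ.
csc θ = 1/sin θ = 1.745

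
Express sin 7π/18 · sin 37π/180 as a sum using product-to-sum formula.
sin 7π/18 sin 37π/180 = (1/2)[cos(7π/18-37π/180) - cos(7π/18+37π/180)]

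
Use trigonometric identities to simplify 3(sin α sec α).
3(sin α sec α) = 3(tan α) (using Reciprocal + quotient)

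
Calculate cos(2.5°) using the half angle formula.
cos(2.5°) = √((1 + cos 5°)/2) = 0.999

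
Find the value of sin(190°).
sin(190°) = -0.1736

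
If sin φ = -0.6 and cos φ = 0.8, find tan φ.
tan φ = sin φ / cos φ = -0.75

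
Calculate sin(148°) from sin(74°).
sin(148°) = 2 sin 74° cos 74° = 0.5299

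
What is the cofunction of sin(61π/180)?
sin(61π/180) = cos(π/2 - 61π/180) = cos(29π/180)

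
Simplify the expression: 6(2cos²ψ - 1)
6(2cos²ψ - 1) = 6(cos(2ψ)) (using Double angle)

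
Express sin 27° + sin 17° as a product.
sin 27° + sin 17° = 2 sin(22°) cos(5°)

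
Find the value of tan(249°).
tan(249°) = 2.605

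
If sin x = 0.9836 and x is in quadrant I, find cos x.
cos x = 0.1804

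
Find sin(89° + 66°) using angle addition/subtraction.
sin(89° + 66°) = sin 89° cos 66° + cos 89° sin 66° = 0.4226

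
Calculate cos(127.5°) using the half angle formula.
cos(127.5°) = -√((1 + cos 255°)/2) = -0.6088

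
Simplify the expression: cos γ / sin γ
cos γ / sin γ = cot γ (using Quotient identity)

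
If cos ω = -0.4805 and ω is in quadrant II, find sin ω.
sin ω = 0.877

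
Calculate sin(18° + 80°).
sin(18° + 80°) = sin 18° cos 80° + cos 18° sin 80° = 0.9903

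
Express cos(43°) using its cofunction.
cos(43°) = sin(90° - 43°) = sin(47°)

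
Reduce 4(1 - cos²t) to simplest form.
4(1 - cos²t) = 4(sin²t) (using Pythagorean identity)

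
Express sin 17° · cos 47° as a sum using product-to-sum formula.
sin 17° cos 47° = (1/2)[sin(17°+47°) + sin(17°-47°)]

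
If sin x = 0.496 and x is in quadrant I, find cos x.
cos x = 0.8683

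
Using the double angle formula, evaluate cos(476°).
cos(476°) = 2cos²238° - 1 = -0.4384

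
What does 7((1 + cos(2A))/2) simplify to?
7((1 + cos(2A))/2) = 7(cos²A) (using Power reduction)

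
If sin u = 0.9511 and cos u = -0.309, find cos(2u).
cos(2u) = cos²u - sin²u = -0.8091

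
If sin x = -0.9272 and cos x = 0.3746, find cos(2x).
cos(2x) = cos²x - sin²x = -0.7194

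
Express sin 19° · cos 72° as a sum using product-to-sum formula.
sin 19° cos 72° = (1/2)[sin(19°+72°) + sin(19°-72°)]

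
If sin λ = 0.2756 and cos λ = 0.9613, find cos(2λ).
cos(2λ) = cos²λ - sin²λ = 0.8481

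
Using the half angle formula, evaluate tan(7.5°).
tan(7.5°) = sin 15° / (1 + cos 15°) = 0.1317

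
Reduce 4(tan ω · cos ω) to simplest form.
4(tan ω · cos ω) = 4(sin ω) (using Quotient identity)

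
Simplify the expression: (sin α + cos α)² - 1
(sin α + cos α)² - 1 = sin(2α) (using Pythagorean + double angle)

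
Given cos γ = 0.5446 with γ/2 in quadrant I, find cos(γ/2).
cos(γ/2) = ±√((1 + cos γ)/2); positive since γ/2 ∈ QI, so cos(γ/2) = 0.8788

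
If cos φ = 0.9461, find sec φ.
sec φ = 1/cos φ = 1.057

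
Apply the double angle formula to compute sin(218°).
sin(218°) = 2 sin 109° cos 109° = -0.6157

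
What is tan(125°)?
tan(125°) = -1.428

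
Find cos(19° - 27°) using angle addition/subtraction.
cos(19° - 27°) = cos 19° cos 27° + sin 19° sin 27° = 0.9903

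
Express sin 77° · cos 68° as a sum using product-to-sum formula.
sin 77° cos 68° = (1/2)[sin(77°+68°) + sin(77°-68°)]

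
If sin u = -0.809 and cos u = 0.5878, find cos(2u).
cos(2u) = cos²u - sin²u = -0.309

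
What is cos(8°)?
cos(8°) = 0.9903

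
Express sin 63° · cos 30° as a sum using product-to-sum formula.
sin 63° cos 30° = (1/2)[sin(63°+30°) + sin(63°-30°)]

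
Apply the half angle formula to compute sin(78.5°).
sin(78.5°) = √((1 - cos 157°)/2) = 0.9799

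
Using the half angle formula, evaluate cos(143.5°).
cos(143.5°) = -√((1 + cos 287°)/2) = -0.8039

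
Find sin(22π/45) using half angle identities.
sin(22π/45) = √((1 - cos 44π/45)/2) = 0.9994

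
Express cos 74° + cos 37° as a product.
cos 74° + cos 37° = 2 cos(55.5°) cos(18.5°)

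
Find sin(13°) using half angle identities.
sin(13°) = √((1 - cos 26°)/2) = 0.225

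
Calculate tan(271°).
tan(271°) = -57.29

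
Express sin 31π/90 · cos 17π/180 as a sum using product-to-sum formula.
sin 31π/90 cos 17π/180 = (1/2)[sin(31π/90+17π/180) + sin(31π/90-17π/180)]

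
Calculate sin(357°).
sin(357°) = -0.05234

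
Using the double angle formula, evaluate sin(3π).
sin(3π) = 2 sin 3π/2 cos 3π/2 = 0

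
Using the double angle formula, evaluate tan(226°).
tan(226°) = 2 tan 113° / (1 - tan²113°) = 1.036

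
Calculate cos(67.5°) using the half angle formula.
cos(67.5°) = √((1 + cos 135°)/2) = √(2-√2)/2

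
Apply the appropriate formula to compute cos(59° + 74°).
cos(59° + 74°) = cos 59° cos 74° - sin 59° sin 74° = -0.682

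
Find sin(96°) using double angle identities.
sin(96°) = 2 sin 48° cos 48° = 0.9945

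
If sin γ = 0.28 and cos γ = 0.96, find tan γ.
tan γ = sin γ / cos γ = 0.2917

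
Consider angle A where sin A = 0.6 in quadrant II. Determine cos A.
cos A = ±√(1 - sin²A) = -0.8 (negative in QII)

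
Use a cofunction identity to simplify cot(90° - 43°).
cot(90° - 43°) = tan(43°)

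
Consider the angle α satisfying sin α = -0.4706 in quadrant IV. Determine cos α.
cos α = √(1 - sin²α) = 0.8823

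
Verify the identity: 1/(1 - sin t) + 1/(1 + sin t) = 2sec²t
LHS = [(1 + sin t) + (1 - sin t)] / [(1 - sin t)(1 + sin t)] = 2/(1 - sin²t) = 2/cos²t = 2sec²t = RHS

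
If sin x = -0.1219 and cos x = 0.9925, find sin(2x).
sin(2x) = 2 sin x cos x = -0.242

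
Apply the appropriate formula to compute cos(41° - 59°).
cos(41° - 59°) = cos 41° cos 59° + sin 41° sin 59° = 0.9511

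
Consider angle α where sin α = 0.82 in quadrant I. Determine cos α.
cos α = √(1 - sin²α) = 0.5724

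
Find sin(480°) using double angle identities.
sin(480°) = 2 sin 240° cos 240° = √3/2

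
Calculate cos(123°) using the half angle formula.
cos(123°) = -√((1 + cos 246°)/2) = -0.5446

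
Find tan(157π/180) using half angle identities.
tan(157π/180) = sin 157π/90 / (1 + cos 157π/90) = -0.4245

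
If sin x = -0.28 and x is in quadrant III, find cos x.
cos x = -0.96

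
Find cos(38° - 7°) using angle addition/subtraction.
cos(38° - 7°) = cos 38° cos 7° + sin 38° sin 7° = 0.8572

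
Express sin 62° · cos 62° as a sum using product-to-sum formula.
sin 62° cos 62° = (1/2)[sin(62°+62°) + sin(62°-62°)]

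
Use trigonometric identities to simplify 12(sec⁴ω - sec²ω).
12(sec⁴ω - sec²ω) = 12(tan⁴ω + tan²ω) (using Pythagorean)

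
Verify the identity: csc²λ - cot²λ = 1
LHS = 1/sin²λ - cos²λ/sin²λ = (1 - cos²λ)/sin²λ = sin²λ/sin²λ = 1 = RHS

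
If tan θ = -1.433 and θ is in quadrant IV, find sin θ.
sin θ = -0.8201 (using tan²θ + 1 = sec²θ)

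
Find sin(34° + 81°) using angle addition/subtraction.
sin(34° + 81°) = sin 34° cos 81° + cos 34° sin 81° = 0.9063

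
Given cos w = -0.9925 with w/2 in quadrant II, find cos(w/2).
cos(w/2) = ±√((1 + cos w)/2); negative since w/2 ∈ QII, so cos(w/2) = -0.06124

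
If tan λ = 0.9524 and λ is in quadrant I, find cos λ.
cos λ = 0.7241 (using tan²λ + 1 = sec²λ)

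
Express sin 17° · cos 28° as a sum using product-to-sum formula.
sin 17° cos 28° = (1/2)[sin(17°+28°) + sin(17°-28°)]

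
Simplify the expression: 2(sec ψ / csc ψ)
2(sec ψ / csc ψ) = 2(tan ψ) (using Reciprocal identities)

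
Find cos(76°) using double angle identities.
cos(76°) = cos²38° - sin²38° = 0.2419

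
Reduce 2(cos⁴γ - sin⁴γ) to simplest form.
2(cos⁴γ - sin⁴γ) = 2(cos(2γ)) (using Factoring + double angle)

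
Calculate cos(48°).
cos(48°) = 0.6691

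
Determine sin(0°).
sin(0°) = 0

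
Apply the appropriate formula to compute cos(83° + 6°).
cos(83° + 6°) = cos 83° cos 6° - sin 83° sin 6° = 0.01745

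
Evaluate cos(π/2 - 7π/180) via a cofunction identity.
cos(π/2 - 7π/180) = sin(7π/180) = 0.1219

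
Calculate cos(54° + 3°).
cos(54° + 3°) = cos 54° cos 3° - sin 54° sin 3° = 0.5446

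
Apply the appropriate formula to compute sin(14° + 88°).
sin(14° + 88°) = sin 14° cos 88° + cos 14° sin 88° = 0.9781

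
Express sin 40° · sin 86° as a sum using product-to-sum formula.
sin 40° sin 86° = (1/2)[cos(40°-86°) - cos(40°+86°)]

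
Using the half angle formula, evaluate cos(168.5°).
cos(168.5°) = -√((1 + cos 337°)/2) = -0.9799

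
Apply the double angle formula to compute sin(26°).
sin(26°) = 2 sin 13° cos 13° = 0.4384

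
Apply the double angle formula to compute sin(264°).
sin(264°) = 2 sin 132° cos 132° = -0.9945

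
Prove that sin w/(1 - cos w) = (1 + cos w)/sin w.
LHS = sin w(1 + cos w) / ((1 - cos w)(1 + cos w)) = sin w(1 + cos w) / (1 - cos²w) = sin w(1 + cos w) / sin²w = (1 + cos w)/sin w = RHS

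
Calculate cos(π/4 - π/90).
cos(π/4 - π/90) = cos π/4 cos π/90 + sin π/4 sin π/90 = 0.7314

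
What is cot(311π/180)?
cot(311π/180) = -0.8693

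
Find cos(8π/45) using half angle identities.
cos(8π/45) = √((1 + cos 16π/45)/2) = 0.848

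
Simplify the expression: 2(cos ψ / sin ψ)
2(cos ψ / sin ψ) = 2(cot ψ) (using Quotient identity)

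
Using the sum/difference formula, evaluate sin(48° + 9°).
sin(48° + 9°) = sin 48° cos 9° + cos 48° sin 9° = 0.8387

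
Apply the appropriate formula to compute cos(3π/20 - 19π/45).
cos(3π/20 - 19π/45) = cos 3π/20 cos 19π/45 + sin 3π/20 sin 19π/45 = 0.6561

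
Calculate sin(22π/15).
sin(22π/15) = -0.9945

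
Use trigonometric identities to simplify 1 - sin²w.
1 - sin²w = cos²w (using Pythagorean identity)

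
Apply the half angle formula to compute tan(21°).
tan(21°) = sin 42° / (1 + cos 42°) = 0.3839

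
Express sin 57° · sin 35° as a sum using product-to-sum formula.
sin 57° sin 35° = (1/2)[cos(57°-35°) - cos(57°+35°)]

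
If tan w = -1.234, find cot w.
cot w = 1/tan w = -0.8104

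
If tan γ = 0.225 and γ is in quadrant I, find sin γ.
sin γ = 0.2195 (using tan²γ + 1 = sec²γ)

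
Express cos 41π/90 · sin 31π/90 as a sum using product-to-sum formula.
cos 41π/90 sin 31π/90 = (1/2)[sin(41π/90+31π/90) - sin(41π/90-31π/90)]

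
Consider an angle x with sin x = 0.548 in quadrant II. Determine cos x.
cos x = ±√(1 - sin²x) = -0.8365 (negative in QII)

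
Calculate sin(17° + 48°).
sin(17° + 48°) = sin 17° cos 48° + cos 17° sin 48° = 0.9063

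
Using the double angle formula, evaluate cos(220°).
cos(220°) = cos²110° - sin²110° = -0.766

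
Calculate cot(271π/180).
cot(271π/180) = -0.01746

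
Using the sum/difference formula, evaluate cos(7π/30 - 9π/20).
cos(7π/30 - 9π/20) = cos 7π/30 cos 9π/20 + sin 7π/30 sin 9π/20 = 0.7771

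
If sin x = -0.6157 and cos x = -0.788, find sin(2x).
sin(2x) = 2 sin x cos x = 0.9703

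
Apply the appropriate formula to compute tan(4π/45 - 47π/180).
tan(4π/45 - 47π/180) = (tan 4π/45 - tan 47π/180)/(1 + tan 4π/45 tan 47π/180) = -0.6009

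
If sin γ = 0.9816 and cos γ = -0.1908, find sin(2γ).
sin(2γ) = 2 sin γ cos γ = -0.3746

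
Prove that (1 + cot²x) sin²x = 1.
LHS = csc²x · sin²x = (1/sin²x) · sin²x = 1 = RHS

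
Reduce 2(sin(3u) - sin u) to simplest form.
2(sin(3u) - sin u) = 2(2 cos(2u) sin u) (using Sum-to-product)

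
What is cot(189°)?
cot(189°) = 6.314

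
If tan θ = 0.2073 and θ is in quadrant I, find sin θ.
sin θ = 0.203 (using tan²θ + 1 = sec²θ)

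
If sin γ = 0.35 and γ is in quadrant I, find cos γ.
cos γ = 0.9367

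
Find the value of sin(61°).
sin(61°) = 0.8746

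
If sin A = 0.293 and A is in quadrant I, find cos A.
cos A = 0.9561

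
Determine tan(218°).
tan(218°) = 0.7813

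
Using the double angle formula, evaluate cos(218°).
cos(218°) = cos²109° - sin²109° = -0.788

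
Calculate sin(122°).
sin(122°) = 0.848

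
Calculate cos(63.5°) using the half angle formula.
cos(63.5°) = √((1 + cos 127°)/2) = 0.4462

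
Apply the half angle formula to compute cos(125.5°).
cos(125.5°) = -√((1 + cos 251°)/2) = -0.5807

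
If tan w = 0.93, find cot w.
cot w = 1/tan w = 1.075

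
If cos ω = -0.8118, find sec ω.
sec ω = 1/cos ω = -1.232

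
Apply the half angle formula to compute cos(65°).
cos(65°) = √((1 + cos 130°)/2) = 0.4226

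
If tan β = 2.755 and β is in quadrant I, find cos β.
cos β = 0.3412 (using tan²β + 1 = sec²β)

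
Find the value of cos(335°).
cos(335°) = 0.9063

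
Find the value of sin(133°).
sin(133°) = 0.7314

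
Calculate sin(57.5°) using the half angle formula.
sin(57.5°) = √((1 - cos 115°)/2) = 0.8434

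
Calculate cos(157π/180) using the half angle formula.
cos(157π/180) = -√((1 + cos 157π/90)/2) = -0.9205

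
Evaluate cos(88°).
cos(88°) = 0.0349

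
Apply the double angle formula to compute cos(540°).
cos(540°) = cos²270° - sin²270° = -1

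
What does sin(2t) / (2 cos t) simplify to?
sin(2t) / (2 cos t) = sin t (using Double angle)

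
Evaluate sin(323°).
sin(323°) = -0.6018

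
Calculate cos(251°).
cos(251°) = -0.3256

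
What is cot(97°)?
cot(97°) = -0.1228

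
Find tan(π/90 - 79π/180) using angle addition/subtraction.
tan(π/90 - 79π/180) = (tan π/90 - tan 79π/180)/(1 + tan π/90 tan 79π/180) = -4.331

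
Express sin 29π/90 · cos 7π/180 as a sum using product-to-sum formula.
sin 29π/90 cos 7π/180 = (1/2)[sin(29π/90+7π/180) + sin(29π/90-7π/180)]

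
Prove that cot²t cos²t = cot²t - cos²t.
RHS = cos²t/sin²t - cos²t = cos²t(1/sin²t - 1) = cos²t · (1 - sin²t)/sin²t = cos²t · cos²t/sin²t = cos²t · cot²t = LHS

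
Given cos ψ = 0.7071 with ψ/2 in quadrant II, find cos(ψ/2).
cos(ψ/2) = ±√((1 + cos ψ)/2); negative since ψ/2 ∈ QII, so cos(ψ/2) = -0.9239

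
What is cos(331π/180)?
cos(331π/180) = 0.8746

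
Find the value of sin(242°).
sin(242°) = -0.8829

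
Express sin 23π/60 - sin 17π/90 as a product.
sin 23π/60 - sin 17π/90 = 2 cos(103π/360) sin(7π/72)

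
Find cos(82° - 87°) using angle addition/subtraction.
cos(82° - 87°) = cos 82° cos 87° + sin 82° sin 87° = 0.9962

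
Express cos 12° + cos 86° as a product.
cos 12° + cos 86° = 2 cos(49°) cos(-37°)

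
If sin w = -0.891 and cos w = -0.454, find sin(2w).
sin(2w) = 2 sin w cos w = 0.809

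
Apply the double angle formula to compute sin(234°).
sin(234°) = 2 sin 117° cos 117° = -0.809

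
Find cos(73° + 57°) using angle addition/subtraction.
cos(73° + 57°) = cos 73° cos 57° - sin 73° sin 57° = -0.6428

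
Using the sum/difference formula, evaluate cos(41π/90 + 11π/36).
cos(41π/90 + 11π/36) = cos 41π/90 cos 11π/36 - sin 41π/90 sin 11π/36 = -0.7314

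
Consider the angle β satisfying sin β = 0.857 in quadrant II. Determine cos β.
cos β = ±√(1 - sin²β) = -0.5153 (negative in QII)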